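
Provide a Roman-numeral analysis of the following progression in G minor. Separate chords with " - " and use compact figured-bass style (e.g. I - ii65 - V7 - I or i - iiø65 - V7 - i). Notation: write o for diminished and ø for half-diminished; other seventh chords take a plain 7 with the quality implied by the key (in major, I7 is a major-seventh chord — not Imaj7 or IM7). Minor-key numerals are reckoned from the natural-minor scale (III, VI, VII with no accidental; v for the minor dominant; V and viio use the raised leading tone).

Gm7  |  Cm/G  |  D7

i7 - iv64 - V7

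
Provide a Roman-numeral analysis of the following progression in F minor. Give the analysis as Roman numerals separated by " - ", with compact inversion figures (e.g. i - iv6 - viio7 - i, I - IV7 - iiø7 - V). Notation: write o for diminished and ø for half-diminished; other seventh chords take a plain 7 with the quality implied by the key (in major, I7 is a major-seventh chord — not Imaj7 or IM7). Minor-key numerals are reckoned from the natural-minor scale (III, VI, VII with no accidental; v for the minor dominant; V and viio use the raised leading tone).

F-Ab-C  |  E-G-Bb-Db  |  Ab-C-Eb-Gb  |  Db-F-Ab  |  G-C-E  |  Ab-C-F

i - viio7 - V7/VI - VI - V64 - i6

F-Ab-C has root F, degree 1 in F minor, so i.
E-G-Bb-Db: root E is the leading tone; fully diminished seventh chord there is viio7.
Ab-C-Eb-Gb: chromatic; Ab is V of VI, so V7/VI.
Db-F-Ab: root Db is the submediant; major triad there is VI.
G-C-E has root C, degree 5 in F minor, so V64.
Ab-C-F has root F, degree 1 in F minor, so i6.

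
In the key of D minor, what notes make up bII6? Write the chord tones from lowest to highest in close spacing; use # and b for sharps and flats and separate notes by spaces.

G Bb Eb

Scale degree 2 in D minor is E; lowering it a half step gives Eb. bII6 is the Neapolitan sixth — a major triad on the lowered second degree, here in its customary first inversion.
So the chord is Eb-G-Bb, a major triad.
The figured bass 6 indicates first inversion, placing the third (G) in the bass: G-Bb-Eb.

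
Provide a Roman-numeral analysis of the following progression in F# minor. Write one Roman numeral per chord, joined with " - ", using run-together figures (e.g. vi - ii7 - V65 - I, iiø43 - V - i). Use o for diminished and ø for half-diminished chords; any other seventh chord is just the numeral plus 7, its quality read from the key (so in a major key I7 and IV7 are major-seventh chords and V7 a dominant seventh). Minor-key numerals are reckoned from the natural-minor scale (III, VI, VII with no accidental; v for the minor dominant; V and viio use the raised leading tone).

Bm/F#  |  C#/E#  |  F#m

iv64 - V6 - i

Bm/F#: root B is the subdominant; minor triad there is iv64.
C#/E#: major triad on C# = scale degree 5 → V6.
F#m has root F#, degree 1 in F# minor, so i.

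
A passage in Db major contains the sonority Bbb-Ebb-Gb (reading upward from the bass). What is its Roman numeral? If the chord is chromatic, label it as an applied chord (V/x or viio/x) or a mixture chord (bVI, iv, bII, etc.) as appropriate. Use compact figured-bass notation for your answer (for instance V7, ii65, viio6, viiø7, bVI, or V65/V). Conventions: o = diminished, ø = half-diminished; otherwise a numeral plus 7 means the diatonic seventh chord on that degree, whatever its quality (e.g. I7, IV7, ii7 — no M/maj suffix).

bII64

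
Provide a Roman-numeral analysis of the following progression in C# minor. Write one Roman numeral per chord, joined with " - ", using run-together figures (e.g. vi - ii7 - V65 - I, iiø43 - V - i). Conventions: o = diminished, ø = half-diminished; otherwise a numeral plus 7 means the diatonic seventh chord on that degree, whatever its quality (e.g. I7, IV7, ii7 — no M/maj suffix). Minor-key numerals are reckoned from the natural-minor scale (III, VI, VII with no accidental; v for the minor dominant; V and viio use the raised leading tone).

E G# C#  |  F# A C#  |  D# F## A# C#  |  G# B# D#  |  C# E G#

E-G#-C#: root C# is the tonic; minor triad there is i6.
F#-A-C# has root F#, degree 4 in C# minor, so iv.
D#-F##-A#-C#: chromatic; D# is V of V, so V7/V.
G#-B#-D#: major triad on G# = scale degree 5 → V.
C#-E-G# has root C#, degree 1 in C# minor, so i.

i6 - iv - V7/V - V - i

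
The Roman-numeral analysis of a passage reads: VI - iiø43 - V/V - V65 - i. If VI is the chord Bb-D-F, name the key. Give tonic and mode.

The anchor chord is a major triad on Bb, labeled VI.
If Bb is scale degree 6 and the mode makes that degree carry a major triad, the tonic is D and the mode is minor.

D minor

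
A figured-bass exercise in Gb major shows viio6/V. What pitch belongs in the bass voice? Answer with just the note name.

Eb

The applied chord viio6/V is rooted on C: C-Eb-Gb.
The figure 6 means first inversion — the third is in the bass.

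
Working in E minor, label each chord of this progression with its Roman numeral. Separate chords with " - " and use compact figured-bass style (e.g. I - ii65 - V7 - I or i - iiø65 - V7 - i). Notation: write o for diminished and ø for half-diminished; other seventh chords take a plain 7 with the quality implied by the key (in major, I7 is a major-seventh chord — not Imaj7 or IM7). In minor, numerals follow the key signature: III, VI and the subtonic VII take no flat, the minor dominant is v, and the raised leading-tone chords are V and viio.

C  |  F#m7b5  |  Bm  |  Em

VI - iiø7 - v - i

C: root C is the submediant; major triad there is VI.
F#m7b5: half-diminished seventh chord on F# = scale degree 2 → iiø7.
Bm has root B, degree 5 in E minor, so v.
Em: root E is the tonic; minor triad there is i.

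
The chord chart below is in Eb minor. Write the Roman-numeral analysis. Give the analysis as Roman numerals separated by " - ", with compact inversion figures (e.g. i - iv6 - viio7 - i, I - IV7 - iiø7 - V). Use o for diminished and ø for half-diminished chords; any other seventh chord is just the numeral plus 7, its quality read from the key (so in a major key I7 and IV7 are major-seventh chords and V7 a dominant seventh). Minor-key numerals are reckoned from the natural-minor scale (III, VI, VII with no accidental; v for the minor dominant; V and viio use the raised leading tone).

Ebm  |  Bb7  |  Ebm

i - V7 - i

Ebm: minor triad on Eb = scale degree 1 → i.
Bb7: dominant seventh chord on Bb = scale degree 5 → V7.
Ebm: root Eb is the tonic; minor triad there is i.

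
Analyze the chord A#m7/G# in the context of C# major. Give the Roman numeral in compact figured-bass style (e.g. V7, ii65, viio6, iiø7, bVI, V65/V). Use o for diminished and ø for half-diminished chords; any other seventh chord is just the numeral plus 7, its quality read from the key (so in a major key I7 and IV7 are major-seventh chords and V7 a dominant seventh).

The pitches A#-C#-E#-G# form a minor seventh chord rooted on A#.
In C# major, A# is the submediant; the diatonic minor seventh chord there is vi7.
With G# in the bass the chord is in third inversion, so the figured bass is 42.

vi42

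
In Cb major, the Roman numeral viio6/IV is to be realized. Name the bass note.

Gb

The applied chord viio6/IV is rooted on Eb: Eb-Gb-Bbb.
The figure 6 means first inversion — the third is in the bass.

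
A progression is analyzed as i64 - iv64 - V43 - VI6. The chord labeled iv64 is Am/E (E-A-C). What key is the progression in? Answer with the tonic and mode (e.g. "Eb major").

The chord Am/E is a minor triad rooted on A; its label is iv64.
Counting down 3 scale steps from A places the tonic on E; a minor triad on degree 4 is diatonic only in minor.

E minor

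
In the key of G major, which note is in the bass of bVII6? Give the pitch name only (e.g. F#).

A

bVII in G major has root F; the chord is F-A-C.
The figure 6 means first inversion — the third is in the bass.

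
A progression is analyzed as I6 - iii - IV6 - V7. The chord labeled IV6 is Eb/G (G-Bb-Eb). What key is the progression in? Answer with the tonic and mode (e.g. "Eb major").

The anchor chord is a major triad on Eb, labeled IV6.
Counting down 3 scale steps from Eb places the tonic on Bb; a major triad on degree 4 is diatonic only in major.

Bb major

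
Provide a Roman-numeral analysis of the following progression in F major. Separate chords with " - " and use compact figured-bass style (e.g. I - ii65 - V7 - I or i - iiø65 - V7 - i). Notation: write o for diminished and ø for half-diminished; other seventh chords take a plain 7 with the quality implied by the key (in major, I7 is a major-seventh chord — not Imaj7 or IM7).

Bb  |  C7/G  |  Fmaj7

Bb has root Bb, degree 4 in F major, so IV.
C7/G: root C is the dominant; dominant seventh chord there is V43.
Fmaj7 has root F, degree 1 in F major, so I7.

IV - V43 - I7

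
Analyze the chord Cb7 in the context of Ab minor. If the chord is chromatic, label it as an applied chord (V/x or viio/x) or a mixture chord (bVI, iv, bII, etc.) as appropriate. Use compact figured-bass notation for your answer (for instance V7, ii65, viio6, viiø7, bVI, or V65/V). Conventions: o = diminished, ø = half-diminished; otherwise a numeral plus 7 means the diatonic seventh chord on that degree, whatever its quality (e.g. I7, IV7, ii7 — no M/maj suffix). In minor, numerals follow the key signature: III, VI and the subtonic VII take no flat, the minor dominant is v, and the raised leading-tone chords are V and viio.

V7/VI

Stacked in thirds the chord is Cb-Eb-Gb-Bbb: a dominant seventh chord on Cb.
Cb is not a diatonic chord root with this quality in Ab minor, but it lies a perfect fifth above Fb (VI), so the chord functions as an applied dominant of VI.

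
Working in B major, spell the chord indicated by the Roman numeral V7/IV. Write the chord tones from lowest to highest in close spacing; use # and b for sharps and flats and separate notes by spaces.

The slash means an applied dominant: we want the dominant of IV. In B major, IV is E major, and its dominant is built on B.
Building a dominant seventh chord on B gives B-D#-F#-A.

B D# F# A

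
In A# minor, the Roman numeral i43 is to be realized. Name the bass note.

i in A# minor has root A#; the chord is A#-C#-E#-G#.
The figure 43 means second inversion — the fifth is in the bass.

E#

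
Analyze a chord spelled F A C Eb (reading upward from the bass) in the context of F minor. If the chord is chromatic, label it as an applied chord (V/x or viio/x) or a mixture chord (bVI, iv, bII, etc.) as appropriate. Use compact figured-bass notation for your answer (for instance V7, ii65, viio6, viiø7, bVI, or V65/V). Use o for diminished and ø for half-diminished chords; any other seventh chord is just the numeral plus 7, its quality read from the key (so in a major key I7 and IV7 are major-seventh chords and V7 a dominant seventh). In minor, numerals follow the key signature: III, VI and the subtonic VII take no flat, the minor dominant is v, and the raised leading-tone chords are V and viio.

V7/iv

Stacked in thirds the chord is F-A-C-Eb: a dominant seventh chord on F.
F is not a diatonic chord root with this quality in F minor, but it lies a perfect fifth above Bb (iv), so the chord functions as an applied dominant of iv.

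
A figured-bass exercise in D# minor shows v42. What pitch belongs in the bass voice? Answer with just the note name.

v in D# minor has root A#; the chord is A#-C#-E#-G#.
The figure 42 means third inversion — the seventh is in the bass.

G#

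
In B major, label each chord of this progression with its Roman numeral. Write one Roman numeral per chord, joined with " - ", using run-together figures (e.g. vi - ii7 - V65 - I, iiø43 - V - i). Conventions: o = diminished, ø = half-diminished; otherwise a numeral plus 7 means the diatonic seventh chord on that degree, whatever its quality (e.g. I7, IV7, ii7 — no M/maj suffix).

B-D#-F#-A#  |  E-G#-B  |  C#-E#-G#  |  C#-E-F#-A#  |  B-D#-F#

I7 - IV - V/V - V43 - I

B-D#-F#-A#: root B is the tonic; major seventh chord there is I7.
E-G#-B has root E, degree 4 in B major, so IV.
C#-E#-G# is the secondary dominant of V (major triad on C#): V/V.
C#-E-F#-A#: dominant seventh chord on F# = scale degree 5 → V43.
B-D#-F#: major triad on B = scale degree 1 → I.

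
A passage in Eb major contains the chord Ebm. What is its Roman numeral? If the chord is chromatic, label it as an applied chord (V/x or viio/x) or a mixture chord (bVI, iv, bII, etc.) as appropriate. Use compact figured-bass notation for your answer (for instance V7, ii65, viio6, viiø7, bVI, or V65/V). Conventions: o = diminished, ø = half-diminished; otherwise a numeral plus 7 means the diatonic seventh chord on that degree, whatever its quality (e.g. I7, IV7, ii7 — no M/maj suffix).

i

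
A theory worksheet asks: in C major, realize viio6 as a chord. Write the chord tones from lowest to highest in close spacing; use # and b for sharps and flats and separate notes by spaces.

D F B

In C major, the seventh degree is B, and the diatonic chord built there is a diminished triad.
That chord is spelled B-D-F.
With the 6 figure the chord is in first inversion; from the bass D upward in close position it reads D-F-B.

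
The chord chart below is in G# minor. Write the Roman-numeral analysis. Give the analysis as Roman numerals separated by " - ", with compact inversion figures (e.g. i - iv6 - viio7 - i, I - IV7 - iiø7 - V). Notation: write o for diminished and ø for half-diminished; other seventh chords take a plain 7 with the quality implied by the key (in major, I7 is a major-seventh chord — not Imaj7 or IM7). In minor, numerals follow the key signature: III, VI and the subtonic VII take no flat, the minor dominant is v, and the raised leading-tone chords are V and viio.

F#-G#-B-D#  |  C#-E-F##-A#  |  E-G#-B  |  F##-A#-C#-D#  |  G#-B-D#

i42 - viio43 - VI - V65 - i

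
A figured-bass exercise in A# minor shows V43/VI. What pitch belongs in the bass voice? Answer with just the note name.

The applied chord V43/VI is rooted on C#: C#-E#-G#-B.
The figure 43 means second inversion — the fifth is in the bass.

G#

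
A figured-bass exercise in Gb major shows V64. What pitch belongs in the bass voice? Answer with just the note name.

Ab

V in Gb major has root Db; the chord is Db-F-Ab.
The figure 64 means second inversion — the fifth is in the bass.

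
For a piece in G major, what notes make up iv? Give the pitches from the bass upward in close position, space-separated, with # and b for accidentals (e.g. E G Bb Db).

C Eb G

Scale degree 4 in G major is C; here the chord built on it is altered to a minor triad. iv is the minor subdominant, borrowed from the parallel minor.
So the chord is C-Eb-G, a minor triad.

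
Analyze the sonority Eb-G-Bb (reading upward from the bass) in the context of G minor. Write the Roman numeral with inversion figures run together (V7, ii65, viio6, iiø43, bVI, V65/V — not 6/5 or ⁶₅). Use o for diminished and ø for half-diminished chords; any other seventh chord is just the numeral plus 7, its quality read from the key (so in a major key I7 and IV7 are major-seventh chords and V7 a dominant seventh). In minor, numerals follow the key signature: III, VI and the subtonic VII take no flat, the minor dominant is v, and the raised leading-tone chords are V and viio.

VI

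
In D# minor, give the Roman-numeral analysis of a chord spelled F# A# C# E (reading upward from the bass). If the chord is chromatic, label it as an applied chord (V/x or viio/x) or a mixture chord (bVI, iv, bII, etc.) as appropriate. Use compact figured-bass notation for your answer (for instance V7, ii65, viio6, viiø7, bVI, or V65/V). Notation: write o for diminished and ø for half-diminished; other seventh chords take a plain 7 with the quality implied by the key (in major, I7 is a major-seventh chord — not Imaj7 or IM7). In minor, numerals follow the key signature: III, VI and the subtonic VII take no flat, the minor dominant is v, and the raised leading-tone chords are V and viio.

Stacked in thirds the chord is F#-A#-C#-E: a dominant seventh chord on F#.
F# is not a diatonic chord root with this quality in D# minor, but it lies a perfect fifth above B (VI), so the chord functions as an applied dominant of VI.

V7/VI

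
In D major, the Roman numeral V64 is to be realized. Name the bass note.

V in D major has root A; the chord is A-C#-E.
The figure 64 means second inversion — the fifth is in the bass.

E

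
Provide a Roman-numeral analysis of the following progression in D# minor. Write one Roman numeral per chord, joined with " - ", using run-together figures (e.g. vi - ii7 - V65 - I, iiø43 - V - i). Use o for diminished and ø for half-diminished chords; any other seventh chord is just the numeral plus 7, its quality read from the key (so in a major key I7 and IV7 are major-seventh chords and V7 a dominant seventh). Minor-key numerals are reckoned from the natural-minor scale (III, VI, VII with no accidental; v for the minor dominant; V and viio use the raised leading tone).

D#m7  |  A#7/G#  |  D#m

D#m7: root D# is the tonic; minor seventh chord there is i7.
A#7/G#: root A# is the dominant; dominant seventh chord there is V42.
D#m: root D# is the tonic; minor triad there is i.

i7 - V42 - i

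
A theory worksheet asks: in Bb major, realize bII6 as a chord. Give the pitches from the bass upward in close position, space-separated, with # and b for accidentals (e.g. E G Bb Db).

Eb Gb Cb

bII6 is the Neapolitan sixth — a major triad on the lowered second degree, here in its customary first inversion. In Bb major that root is Cb.
So the chord is Cb-Eb-Gb, a major triad.
The figured bass 6 indicates first inversion, placing the third (Eb) in the bass: Eb-Gb-Cb.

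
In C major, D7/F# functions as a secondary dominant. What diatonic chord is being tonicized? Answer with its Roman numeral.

V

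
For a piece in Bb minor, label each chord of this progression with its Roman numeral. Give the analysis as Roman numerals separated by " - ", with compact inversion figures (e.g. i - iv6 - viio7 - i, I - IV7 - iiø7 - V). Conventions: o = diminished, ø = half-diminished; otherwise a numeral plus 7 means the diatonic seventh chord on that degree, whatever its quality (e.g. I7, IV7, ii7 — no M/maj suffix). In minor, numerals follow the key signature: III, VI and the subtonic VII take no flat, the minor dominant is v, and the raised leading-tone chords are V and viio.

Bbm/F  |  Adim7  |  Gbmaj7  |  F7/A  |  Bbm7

i64 - viio7 - VI7 - V65 - i7

Bbm/F: root Bb is the tonic; minor triad there is i64.
Adim7: fully diminished seventh chord on A = scale degree 7 → viio7.
Gbmaj7 has root Gb, degree 6 in Bb minor, so VI7.
F7/A: root F is the dominant; dominant seventh chord there is V65.
Bbm7 has root Bb, degree 1 in Bb minor, so i7.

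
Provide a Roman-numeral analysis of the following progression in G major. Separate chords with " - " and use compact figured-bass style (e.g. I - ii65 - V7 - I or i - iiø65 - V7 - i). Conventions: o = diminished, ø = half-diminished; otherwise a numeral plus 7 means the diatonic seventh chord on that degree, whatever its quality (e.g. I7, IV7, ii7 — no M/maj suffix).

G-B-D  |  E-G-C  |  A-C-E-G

I - IV6 - ii7

G-B-D: major triad on G = scale degree 1 → I.
E-G-C: root C is the subdominant; major triad there is IV6.
A-C-E-G: root A is the supertonic; minor seventh chord there is ii7.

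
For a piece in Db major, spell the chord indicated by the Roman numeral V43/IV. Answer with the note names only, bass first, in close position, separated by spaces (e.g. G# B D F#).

Ab Cb Db F

V43/IV is a secondary dominant — the dominant seventh of IV. IV in Db major is Gb, so the applied chord's root is Db, a perfect fifth above.
Building a dominant seventh chord on Db gives Db-F-Ab-Cb.
With the 43 figure the chord is in second inversion; from the bass Ab upward in close position it reads Ab-Cb-Db-F.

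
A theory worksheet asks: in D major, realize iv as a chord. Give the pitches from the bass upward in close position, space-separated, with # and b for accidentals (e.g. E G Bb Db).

G Bb D

iv is the minor subdominant, borrowed from the parallel minor. In D major that root is G.
So the chord is G-Bb-D, a minor triad.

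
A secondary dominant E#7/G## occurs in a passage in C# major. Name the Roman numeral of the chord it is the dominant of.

vi

The chord is a dominant seventh chord on E#.
A dominant resolves down a perfect fifth: E# → A#. In C# major, A# is scale degree 6, i.e. vi.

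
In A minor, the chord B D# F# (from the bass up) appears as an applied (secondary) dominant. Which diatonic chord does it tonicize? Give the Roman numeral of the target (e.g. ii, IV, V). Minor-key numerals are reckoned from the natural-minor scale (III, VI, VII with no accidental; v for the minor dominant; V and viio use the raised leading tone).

V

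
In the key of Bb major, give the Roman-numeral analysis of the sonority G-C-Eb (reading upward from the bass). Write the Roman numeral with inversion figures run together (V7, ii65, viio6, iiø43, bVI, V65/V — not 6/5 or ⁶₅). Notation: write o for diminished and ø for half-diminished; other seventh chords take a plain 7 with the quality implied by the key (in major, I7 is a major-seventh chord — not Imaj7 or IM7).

The pitches C-Eb-G form a minor triad rooted on C.
In Bb major, C is the supertonic; the diatonic minor triad there is ii.
With G in the bass the chord is in second inversion, so the figured bass is 64.

ii64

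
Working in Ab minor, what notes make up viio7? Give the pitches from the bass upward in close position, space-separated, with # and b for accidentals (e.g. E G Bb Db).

In Ab minor, the leading-tone chord is built on the raised seventh degree, G.
Stacking thirds from G gives G-Bb-Db-Fb.

G Bb Db Fb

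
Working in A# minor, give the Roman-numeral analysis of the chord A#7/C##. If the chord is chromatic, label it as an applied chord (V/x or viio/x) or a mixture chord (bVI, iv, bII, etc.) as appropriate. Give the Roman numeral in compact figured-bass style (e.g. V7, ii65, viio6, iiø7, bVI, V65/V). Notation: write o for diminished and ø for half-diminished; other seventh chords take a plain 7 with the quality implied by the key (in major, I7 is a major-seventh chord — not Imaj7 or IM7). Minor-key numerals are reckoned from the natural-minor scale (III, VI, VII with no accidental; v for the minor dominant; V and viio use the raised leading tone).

V65/iv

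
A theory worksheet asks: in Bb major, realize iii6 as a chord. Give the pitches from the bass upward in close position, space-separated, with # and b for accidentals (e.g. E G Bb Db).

The numeral's case and figure indicate a minor triad. In Bb major its root, the third degree, is D.
That chord is spelled D-F-A.
With the 6 figure the chord is in first inversion; from the bass F upward in close position it reads F-A-D.

F A D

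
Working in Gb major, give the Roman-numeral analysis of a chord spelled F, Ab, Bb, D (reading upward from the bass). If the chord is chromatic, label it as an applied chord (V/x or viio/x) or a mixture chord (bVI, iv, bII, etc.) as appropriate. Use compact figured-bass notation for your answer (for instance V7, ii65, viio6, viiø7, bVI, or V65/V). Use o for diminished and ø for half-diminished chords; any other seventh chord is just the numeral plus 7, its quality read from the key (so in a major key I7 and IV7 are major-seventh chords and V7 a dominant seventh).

V43/vi

The pitches Bb-D-F-Ab form a dominant seventh chord rooted on Bb.
Bb is not a diatonic chord root with this quality in Gb major, but it lies a perfect fifth above Eb (vi), so the chord functions as an applied dominant of vi.
With F in the bass the chord is in second inversion, so the figured bass is 43.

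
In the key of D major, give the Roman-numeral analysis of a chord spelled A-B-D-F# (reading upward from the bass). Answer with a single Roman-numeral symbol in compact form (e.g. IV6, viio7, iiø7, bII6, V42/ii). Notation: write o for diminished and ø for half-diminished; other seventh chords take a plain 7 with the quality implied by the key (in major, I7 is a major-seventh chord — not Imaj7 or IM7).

vi42

The pitches B-D-F#-A form a minor seventh chord rooted on B.
B is scale degree 6 in D major, and a minor seventh chord on that degree is written vi7.
With A in the bass the chord is in third inversion, so the figured bass is 42.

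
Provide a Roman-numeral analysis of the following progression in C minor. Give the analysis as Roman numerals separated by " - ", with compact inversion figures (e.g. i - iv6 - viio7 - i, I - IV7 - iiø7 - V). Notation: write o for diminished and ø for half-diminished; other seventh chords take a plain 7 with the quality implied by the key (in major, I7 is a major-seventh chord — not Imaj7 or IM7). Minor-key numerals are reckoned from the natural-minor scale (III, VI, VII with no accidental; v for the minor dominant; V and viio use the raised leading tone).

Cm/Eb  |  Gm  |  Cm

Cm/Eb: root C is the tonic; minor triad there is i6.
Gm: root G is the dominant; minor triad there is v.
Cm has root C, degree 1 in C minor, so i.

i6 - v - i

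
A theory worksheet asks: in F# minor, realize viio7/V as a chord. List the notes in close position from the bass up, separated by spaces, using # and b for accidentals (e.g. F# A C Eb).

The slash marks an applied leading-tone chord: viio of V. In F# minor, V is C#, so the leading tone to it is B#, a half step below.
Building a fully diminished seventh chord on B# gives B#-D#-F#-A.

B# D# F# A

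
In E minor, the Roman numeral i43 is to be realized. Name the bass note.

B

i in E minor has root E; the chord is E-G-B-D.
The figure 43 means second inversion — the fifth is in the bass.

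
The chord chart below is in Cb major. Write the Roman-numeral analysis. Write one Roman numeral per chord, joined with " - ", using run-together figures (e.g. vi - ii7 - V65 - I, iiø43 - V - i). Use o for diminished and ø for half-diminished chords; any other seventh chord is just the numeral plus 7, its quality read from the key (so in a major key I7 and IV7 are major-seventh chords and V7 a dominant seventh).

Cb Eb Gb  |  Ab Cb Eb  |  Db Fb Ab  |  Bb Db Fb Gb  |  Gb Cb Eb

I - vi - ii - V65 - I64

Cb-Eb-Gb: root Cb is the tonic; major triad there is I.
Ab-Cb-Eb has root Ab, degree 6 in Cb major, so vi.
Db-Fb-Ab: root Db is the supertonic; minor triad there is ii.
Bb-Db-Fb-Gb: dominant seventh chord on Gb = scale degree 5 → V65.
Gb-Cb-Eb has root Cb, degree 1 in Cb major, so I64.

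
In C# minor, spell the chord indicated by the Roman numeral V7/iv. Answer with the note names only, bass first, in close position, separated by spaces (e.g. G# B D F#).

C# E# G# B

The slash means an applied dominant: we want the dominant of iv. In C# minor, iv is F# minor, and its dominant is built on C#.
Building a dominant seventh chord on C# gives C#-E#-G#-B.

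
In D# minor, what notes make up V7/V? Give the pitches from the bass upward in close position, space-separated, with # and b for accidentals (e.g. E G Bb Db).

E# G## B# D#

The slash means an applied dominant: we want the dominant of V. In D# minor, V is A# major, and its dominant is built on E#.
Building a dominant seventh chord on E# gives E#-G##-B#-D#.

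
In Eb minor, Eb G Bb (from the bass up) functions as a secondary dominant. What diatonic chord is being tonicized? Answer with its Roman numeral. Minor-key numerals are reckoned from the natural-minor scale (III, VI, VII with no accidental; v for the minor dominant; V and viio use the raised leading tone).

iv

The chord is a major triad on Eb.
A dominant resolves down a perfect fifth: Eb → Ab. In Eb minor, Ab is scale degree 4, i.e. iv.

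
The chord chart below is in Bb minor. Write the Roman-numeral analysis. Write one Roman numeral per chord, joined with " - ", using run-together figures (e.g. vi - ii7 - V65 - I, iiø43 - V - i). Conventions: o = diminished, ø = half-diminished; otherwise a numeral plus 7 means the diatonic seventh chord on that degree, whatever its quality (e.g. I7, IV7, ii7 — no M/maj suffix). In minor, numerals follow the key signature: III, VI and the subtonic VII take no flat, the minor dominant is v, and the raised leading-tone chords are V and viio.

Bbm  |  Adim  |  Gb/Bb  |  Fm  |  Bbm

i - viio - VI6 - v - i

Bbm: minor triad on Bb = scale degree 1 → i.
Adim: root A is the leading tone; diminished triad there is viio.
Gb/Bb: major triad on Gb = scale degree 6 → VI6.
Fm: minor triad on F = scale degree 5 → v.
Bbm: minor triad on Bb = scale degree 1 → i.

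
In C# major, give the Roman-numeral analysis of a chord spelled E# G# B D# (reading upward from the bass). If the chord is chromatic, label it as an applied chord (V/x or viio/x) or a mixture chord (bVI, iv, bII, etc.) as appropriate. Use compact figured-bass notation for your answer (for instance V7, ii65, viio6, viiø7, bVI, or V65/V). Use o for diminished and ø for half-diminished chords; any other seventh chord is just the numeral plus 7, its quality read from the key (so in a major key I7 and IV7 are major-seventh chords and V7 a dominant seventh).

viiø7/IV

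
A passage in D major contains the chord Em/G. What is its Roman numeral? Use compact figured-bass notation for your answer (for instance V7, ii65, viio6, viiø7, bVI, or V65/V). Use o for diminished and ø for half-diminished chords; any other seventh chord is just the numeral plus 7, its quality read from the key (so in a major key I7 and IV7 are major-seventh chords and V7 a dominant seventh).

ii6

The pitches E-G-B form a minor triad rooted on E.
E is scale degree 2 in D major, and a minor triad on that degree is written ii.
With G in the bass the chord is in first inversion, so the figured bass is 6.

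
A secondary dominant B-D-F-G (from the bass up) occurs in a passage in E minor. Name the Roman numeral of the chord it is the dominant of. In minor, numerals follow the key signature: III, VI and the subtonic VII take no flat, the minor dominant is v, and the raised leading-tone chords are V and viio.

The chord is a dominant seventh chord on G.
A dominant resolves down a perfect fifth: G → C. In E minor, C is scale degree 6, i.e. VI.

VI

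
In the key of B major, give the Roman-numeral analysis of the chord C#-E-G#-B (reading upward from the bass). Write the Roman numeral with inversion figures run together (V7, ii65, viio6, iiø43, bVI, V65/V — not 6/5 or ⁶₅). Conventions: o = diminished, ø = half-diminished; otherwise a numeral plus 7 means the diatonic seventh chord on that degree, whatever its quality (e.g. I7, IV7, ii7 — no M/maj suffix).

ii7

The pitches C#-E-G#-B form a minor seventh chord rooted on C#.
C# is scale degree 2 in B major, and a minor seventh chord on that degree is written ii7.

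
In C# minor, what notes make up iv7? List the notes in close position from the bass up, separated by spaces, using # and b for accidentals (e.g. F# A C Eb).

F# A C# E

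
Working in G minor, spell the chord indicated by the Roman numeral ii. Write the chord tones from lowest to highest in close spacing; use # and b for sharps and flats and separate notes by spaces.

Scale degree 2 in G minor is A; here the chord built on it is altered to a minor triad. ii is the minor supertonic, borrowed from the parallel major (the Dorian ii).
So the chord is A-C-E, a minor triad.

A C E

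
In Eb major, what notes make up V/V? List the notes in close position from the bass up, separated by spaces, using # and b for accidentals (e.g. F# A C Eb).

F A C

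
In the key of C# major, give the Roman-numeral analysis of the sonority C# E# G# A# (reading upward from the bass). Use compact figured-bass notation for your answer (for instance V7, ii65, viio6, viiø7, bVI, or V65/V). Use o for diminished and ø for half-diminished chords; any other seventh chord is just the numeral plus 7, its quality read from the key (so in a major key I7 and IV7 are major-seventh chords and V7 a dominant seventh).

vi65

Stacked in thirds the chord is A#-C#-E#-G#: a minor seventh chord on A#.
A# is scale degree 6 in C# major, and a minor seventh chord on that degree is written vi7.
With C# in the bass the chord is in first inversion, so the figured bass is 65.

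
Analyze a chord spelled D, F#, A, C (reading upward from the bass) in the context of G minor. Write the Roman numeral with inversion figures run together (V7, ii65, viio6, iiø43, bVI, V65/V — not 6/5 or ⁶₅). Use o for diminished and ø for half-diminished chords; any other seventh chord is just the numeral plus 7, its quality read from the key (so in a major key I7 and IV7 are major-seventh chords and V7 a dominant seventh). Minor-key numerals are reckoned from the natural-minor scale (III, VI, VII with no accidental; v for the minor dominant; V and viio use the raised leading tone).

V7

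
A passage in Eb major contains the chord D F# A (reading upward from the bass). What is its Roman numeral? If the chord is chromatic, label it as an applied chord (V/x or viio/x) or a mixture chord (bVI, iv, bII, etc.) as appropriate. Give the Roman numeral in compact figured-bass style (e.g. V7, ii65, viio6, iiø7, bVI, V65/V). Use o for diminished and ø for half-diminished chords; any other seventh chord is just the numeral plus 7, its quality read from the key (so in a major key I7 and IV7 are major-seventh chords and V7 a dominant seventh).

V/iii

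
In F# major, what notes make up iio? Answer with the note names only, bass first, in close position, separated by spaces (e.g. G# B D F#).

G# B D

Scale degree 2 in F# major is G#; here the chord built on it is altered to a diminished triad. iio is the diminished supertonic triad, borrowed from the parallel minor.
So the chord is G#-B-D, a diminished triad.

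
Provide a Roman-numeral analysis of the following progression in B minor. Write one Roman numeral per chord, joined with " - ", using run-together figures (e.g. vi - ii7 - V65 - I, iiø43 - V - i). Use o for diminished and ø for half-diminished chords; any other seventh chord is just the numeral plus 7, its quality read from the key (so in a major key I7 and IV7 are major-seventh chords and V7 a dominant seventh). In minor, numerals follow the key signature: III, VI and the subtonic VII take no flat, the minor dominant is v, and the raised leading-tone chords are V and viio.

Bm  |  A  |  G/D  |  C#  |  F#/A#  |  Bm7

i - VII - VI64 - V/V - V6 - i7

Bm: minor triad on B = scale degree 1 → i.
A: major triad on A = scale degree 7 → VII.
G/D: root G is the submediant; major triad there is VI64.
C# is the secondary dominant of V (major triad on C#): V/V.
F#/A# has root F#, degree 5 in B minor, so V6.
Bm7: minor seventh chord on B = scale degree 1 → i7.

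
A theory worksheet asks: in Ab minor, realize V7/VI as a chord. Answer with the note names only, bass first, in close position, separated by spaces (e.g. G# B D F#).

Cb Eb Gb Bbb

V7/VI is a secondary dominant — the dominant seventh of VI. VI in Ab minor is Fb, so the applied chord's root is Cb, a perfect fifth above.
Building a dominant seventh chord on Cb gives Cb-Eb-Gb-Bbb.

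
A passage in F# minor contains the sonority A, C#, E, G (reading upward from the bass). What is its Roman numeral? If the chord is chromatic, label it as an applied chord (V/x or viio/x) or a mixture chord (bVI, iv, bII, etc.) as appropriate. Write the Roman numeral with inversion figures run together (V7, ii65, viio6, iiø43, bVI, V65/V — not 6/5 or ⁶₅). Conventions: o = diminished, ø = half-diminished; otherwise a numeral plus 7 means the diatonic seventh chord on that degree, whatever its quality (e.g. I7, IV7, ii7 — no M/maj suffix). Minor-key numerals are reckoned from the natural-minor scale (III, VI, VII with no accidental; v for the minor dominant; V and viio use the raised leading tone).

V7/VI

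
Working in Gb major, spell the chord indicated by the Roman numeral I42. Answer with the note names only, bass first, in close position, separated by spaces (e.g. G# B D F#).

F Gb Bb Db

The numeral's case and figure indicate a major seventh chord. In Gb major its root, scale degree 1, is Gb.
That chord is spelled Gb-Bb-Db-F.
The figured bass 42 indicates third inversion, placing the seventh (F) in the bass: F-Gb-Bb-Db.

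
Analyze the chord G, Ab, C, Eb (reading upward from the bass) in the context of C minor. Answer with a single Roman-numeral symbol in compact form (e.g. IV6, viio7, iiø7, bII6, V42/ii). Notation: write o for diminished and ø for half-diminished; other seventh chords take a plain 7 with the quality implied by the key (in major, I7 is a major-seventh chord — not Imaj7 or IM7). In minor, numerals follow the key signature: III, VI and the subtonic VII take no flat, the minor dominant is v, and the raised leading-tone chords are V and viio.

Stacked in thirds the chord is Ab-C-Eb-G: a major seventh chord on Ab.
In C minor, Ab is the submediant; the diatonic major seventh chord there is VI7.
With G in the bass the chord is in third inversion, so the figured bass is 42.

VI42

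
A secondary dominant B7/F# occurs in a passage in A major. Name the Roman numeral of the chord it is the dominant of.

V

The chord is a dominant seventh chord on B.
A dominant resolves down a perfect fifth: B → E. In A major, E is scale degree 5, i.e. V.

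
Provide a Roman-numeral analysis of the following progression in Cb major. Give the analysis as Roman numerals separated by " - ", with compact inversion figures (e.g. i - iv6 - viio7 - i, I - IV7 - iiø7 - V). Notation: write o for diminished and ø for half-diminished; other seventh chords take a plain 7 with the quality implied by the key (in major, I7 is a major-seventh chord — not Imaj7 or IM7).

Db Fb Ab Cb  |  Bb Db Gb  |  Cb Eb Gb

ii7 - V6 - I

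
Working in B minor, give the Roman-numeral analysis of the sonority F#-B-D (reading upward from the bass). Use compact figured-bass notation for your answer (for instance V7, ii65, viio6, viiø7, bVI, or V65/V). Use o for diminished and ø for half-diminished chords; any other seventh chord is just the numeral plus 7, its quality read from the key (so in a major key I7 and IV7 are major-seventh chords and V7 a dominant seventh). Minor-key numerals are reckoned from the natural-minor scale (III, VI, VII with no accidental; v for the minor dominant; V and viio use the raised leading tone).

The pitches B-D-F# form a minor triad rooted on B.
In B minor, B is the tonic; the diatonic minor triad there is i.
With F# in the bass the chord is in second inversion, so the figured bass is 64.

i64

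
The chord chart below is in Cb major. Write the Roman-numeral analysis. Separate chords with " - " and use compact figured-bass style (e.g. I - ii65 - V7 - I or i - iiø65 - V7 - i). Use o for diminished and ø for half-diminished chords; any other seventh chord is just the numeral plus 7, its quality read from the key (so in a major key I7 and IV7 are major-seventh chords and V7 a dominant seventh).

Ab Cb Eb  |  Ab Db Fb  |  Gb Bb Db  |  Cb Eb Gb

Ab-Cb-Eb: minor triad on Ab = scale degree 6 → vi.
Ab-Db-Fb: root Db is the supertonic; minor triad there is ii64.
Gb-Bb-Db: major triad on Gb = scale degree 5 → V.
Cb-Eb-Gb: root Cb is the tonic; major triad there is I.

vi - ii64 - V - I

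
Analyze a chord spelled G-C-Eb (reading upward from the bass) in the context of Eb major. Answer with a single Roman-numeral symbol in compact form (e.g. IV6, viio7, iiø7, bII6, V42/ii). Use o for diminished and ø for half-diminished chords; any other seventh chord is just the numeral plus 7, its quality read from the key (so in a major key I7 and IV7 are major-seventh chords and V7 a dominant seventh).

vi64

The pitches C-Eb-G form a minor triad rooted on C.
C is scale degree 6 in Eb major, and a minor triad on that degree is written vi.
With G in the bass the chord is in second inversion, so the figured bass is 64.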